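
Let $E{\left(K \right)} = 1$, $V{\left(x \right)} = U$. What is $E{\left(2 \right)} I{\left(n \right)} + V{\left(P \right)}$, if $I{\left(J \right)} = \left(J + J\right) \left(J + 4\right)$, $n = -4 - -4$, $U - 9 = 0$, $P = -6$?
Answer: $9$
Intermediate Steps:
$U = 9$ ($U = 9 + 0 = 9$)
$V{\left(x \right)} = 9$
$n = 0$ ($n = -4 + 4 = 0$)
$I{\left(J \right)} = 2 J \left(4 + J\right)$
$E{\left(2 \right)} I{\left(n \right)} + V{\left(P \right)} = 1 \cdot 2 \cdot 0 \left(4 + 0\right) + 9 = 1 \cdot 2 \cdot 0 \cdot 4 + 9 = 1 \cdot 0 + 9 = 0 + 9 = 9$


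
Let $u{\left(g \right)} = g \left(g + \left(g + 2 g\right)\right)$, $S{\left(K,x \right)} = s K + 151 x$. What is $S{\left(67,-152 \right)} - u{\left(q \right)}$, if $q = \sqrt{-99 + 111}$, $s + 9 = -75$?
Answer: $-28628$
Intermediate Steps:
$s = -84$ ($s = -9 - 75 = -84$)
$q = 2 \sqrt{3}$ ($q = \sqrt{12} = 2 \sqrt{3} \approx 3.4641$)
$S{\left(K,x \right)} = - 84 K + 151 x$
$u{\left(g \right)} = 4 g^{2}$ ($u{\left(g \right)} = g \left(g + 3 g\right) = g 4 g = 4 g^{2}$)
$S{\left(67,-152 \right)} - u{\left(q \right)} = \left(\left(-84\right) 67 + 151 \left(-152\right)\right) - 4 \left(2 \sqrt{3}\right)^{2} = \left(-5628 - 22952\right) - 4 \cdot 12 = -28580 - 48 = -28628$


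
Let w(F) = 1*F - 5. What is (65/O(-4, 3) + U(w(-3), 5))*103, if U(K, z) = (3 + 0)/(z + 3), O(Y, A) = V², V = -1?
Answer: 53869/8 ≈ 6733.6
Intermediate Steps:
w(F) = -5 + F (w(F) = F - 5 = -5 + F)
O(Y, A) = 1 (O(Y, A) = (-1)² = 1)
U(K, z) = 3/(3 + z)
(65/O(-4, 3) + U(w(-3), 5))*103 = (65/1 + 3/(3 + 5))*103 = (65*1 + 3/8)*103 = (65 + 3*(⅛))*103 = (65 + 3/8)*103 = (523/8)*103 = 53869/8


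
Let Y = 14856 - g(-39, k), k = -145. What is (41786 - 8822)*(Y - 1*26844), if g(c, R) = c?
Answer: -393886836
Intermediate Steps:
Y = 14895 (Y = 14856 - 1*(-39) = 14856 + 39 = 14895)
(41786 - 8822)*(Y - 1*26844) = (41786 - 8822)*(14895 - 1*26844) = 32964*(14895 - 26844) = 32964*(-11949) = -393886836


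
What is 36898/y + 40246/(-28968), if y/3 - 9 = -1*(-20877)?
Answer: -121072717/151256412 ≈ -0.80045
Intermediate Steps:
y = 62658 (y = 27 + 3*(-1*(-20877)) = 27 + 3*20877 = 27 + 62631 = 62658)
36898/y + 40246/(-28968) = 36898/62658 + 40246/(-28968) = 36898*(1/62658) + 40246*(-1/28968) = 18449/31329 - 20123/14484 = -121072717/151256412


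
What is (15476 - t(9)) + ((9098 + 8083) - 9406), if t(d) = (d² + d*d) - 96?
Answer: 23185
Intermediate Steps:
t(d) = -96 + 2*d² (t(d) = (d² + d²) - 96 = 2*d² - 96 = -96 + 2*d²)
(15476 - t(9)) + ((9098 + 8083) - 9406) = (15476 - (-96 + 2*9²)) + ((9098 + 8083) - 9406) = (15476 - (-96 + 2*81)) + (17181 - 9406) = (15476 - (-96 + 162)) + 7775 = (15476 - 1*66) + 7775 = (15476 - 66) + 7775 = 15410 + 7775 = 23185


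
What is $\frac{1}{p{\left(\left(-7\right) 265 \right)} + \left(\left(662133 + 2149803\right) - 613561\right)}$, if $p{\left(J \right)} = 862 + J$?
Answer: $\frac{1}{2197382} \approx 4.5509 \cdot 10^{-7}$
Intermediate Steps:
$\frac{1}{p{\left(\left(-7\right) 265 \right)} + \left(\left(662133 + 2149803\right) - 613561\right)} = \frac{1}{\left(862 - 1855\right) + \left(\left(662133 + 2149803\right) - 613561\right)} = \frac{1}{\left(862 - 1855\right) + \left(2811936 - 613561\right)} = \frac{1}{-993 + 2198375} = \frac{1}{2197382}$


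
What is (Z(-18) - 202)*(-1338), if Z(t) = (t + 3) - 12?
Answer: 306402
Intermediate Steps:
Z(t) = -9 + t (Z(t) = (3 + t) - 12 = -9 + t)
(Z(-18) - 202)*(-1338) = ((-9 - 18) - 202)*(-1338) = (-27 - 202)*(-1338) = -229*(-1338) = 306402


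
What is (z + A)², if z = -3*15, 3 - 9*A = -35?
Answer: 134689/81 ≈ 1662.8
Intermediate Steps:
A = 38/9 (A = ⅓ - ⅑*(-35) = ⅓ + 35/9 = 38/9 ≈ 4.2222)
z = -45
(z + A)² = (-45 + 38/9)² = (-367/9)² = 134689/81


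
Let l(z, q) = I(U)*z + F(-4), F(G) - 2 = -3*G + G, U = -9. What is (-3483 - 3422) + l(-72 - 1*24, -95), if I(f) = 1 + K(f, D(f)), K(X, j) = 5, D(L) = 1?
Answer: -7471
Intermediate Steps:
I(f) = 6 (I(f) = 1 + 5 = 6)
F(G) = 2 - 2*G (F(G) = 2 + (-3*G + G) = 2 - 2*G)
l(z, q) = 10 + 6*z (l(z, q) = 6*z + (2 - 2*(-4)) = 6*z + (2 + 8) = 6*z + 10 = 10 + 6*z)
(-3483 - 3422) + l(-72 - 1*24, -95) = (-3483 - 3422) + (10 + 6*(-72 - 1*24)) = -6905 + (10 + 6*(-72 - 24)) = -6905 + (10 + 6*(-96)) = -6905 + (10 - 576) = -6905 - 566 = -7471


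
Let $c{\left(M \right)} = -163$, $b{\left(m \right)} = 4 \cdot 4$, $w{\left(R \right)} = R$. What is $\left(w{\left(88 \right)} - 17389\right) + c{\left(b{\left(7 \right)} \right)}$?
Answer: $-17464$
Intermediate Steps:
$b{\left(m \right)} = 16$
$\left(w{\left(88 \right)} - 17389\right) + c{\left(b{\left(7 \right)} \right)} = \left(88 - 17389\right) - 163 = -17301 - 163 = -17464$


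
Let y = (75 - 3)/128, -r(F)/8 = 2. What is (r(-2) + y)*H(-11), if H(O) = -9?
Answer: 2223/16 ≈ 138.94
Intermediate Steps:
r(F) = -16 (r(F) = -8*2 = -16)
y = 9/16 (y = 72*(1/128) = 9/16 ≈ 0.56250)
(r(-2) + y)*H(-11) = (-16 + 9/16)*(-9) = -247/16*(-9) = 2223/16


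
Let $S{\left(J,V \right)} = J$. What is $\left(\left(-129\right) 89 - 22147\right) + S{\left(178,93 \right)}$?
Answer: $-33450$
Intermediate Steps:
$\left(\left(-129\right) 89 - 22147\right) + S{\left(178,93 \right)} = \left(\left(-129\right) 89 - 22147\right) + 178 = \left(-11481 - 22147\right) + 178 = -33628 + 178 = -33450$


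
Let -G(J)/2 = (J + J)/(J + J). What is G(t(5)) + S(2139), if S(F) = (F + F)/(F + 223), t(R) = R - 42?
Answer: -223/1181 ≈ -0.18882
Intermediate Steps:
t(R) = -42 + R
S(F) = 2*F/(223 + F) (S(F) = (2*F)/(223 + F) = 2*F/(223 + F))
G(J) = -2 (G(J) = -2*(J + J)/(J + J) = -2*2*J/(2*J) = -2*2*J*1/(2*J) = -2*1 = -2)
G(t(5)) + S(2139) = -2 + 2*2139/(223 + 2139) = -2 + 2*2139/2362 = -2 + 2*2139*(1/2362) = -2 + 2139/1181 = -223/1181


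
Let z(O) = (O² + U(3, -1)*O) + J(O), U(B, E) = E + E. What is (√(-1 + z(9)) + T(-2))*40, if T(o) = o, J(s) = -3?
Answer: -80 + 40*√59 ≈ 227.25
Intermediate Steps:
U(B, E) = 2*E
z(O) = -3 + O² - 2*O (z(O) = (O² + (2*(-1))*O) - 3 = (O² - 2*O) - 3 = -3 + O² - 2*O)
(√(-1 + z(9)) + T(-2))*40 = (√(-1 + (-3 + 9² - 2*9)) - 2)*40 = (√(-1 + (-3 + 81 - 18)) - 2)*40 = (√(-1 + 60) - 2)*40 = (√59 - 2)*40 = (-2 + √59)*40 = -80 + 40*√59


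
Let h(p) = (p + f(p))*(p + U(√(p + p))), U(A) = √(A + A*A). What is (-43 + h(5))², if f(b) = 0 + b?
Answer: (7 + 10*10^(¼)*√(1 + √10))² ≈ 1873.1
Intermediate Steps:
f(b) = b
U(A) = √(A + A²)
h(p) = 2*p*(p + 2^(¼)*√(√p*(1 + √2*√p))) (h(p) = (p + p)*(p + √(√(p + p)*(1 + √(p + p)))) = (2*p)*(p + √(√(2*p)*(1 + √(2*p)))) = (2*p)*(p + √((√2*√p)*(1 + √2*√p))) = (2*p)*(p + √(√2*√p*(1 + √2*√p))) = (2*p)*(p + 2^(¼)*√(√p*(1 + √2*√p))) = 2*p*(p + 2^(¼)*√(√p*(1 + √2*√p))))
(-43 + h(5))² = (-43 + 2*5*(5 + 2^(¼)*√(√5 + 5*√2)))² = (-43 + (50 + 10*2^(¼)*√(√5 + 5*√2)))² = (7 + 10*2^(¼)*√(√5 + 5*√2))²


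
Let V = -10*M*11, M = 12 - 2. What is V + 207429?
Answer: 206329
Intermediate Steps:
M = 10
V = -1100 (V = -10*10*11 = -100*11 = -1100)
V + 207429 = -1100 + 207429 = 206329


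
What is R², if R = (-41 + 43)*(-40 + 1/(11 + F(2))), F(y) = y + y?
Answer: 1435204/225 ≈ 6378.7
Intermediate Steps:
F(y) = 2*y
R = -1198/15 (R = (-41 + 43)*(-40 + 1/(11 + 2*2)) = 2*(-40 + 1/(11 + 4)) = 2*(-40 + 1/15) = 2*(-599/15) = -1198/15 ≈ -79.867)
R² = (-1198/15)² = 1435204/225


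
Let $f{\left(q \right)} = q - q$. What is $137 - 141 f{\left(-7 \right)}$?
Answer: $137$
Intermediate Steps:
$f{\left(q \right)} = 0$
$137 - 141 f{\left(-7 \right)} = 137 - 0 = 137 + 0 = 137$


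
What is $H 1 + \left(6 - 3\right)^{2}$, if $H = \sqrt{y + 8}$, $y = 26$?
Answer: $9 + \sqrt{34} \approx 14.831$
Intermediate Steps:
$H = \sqrt{34}$ ($H = \sqrt{26 + 8} = \sqrt{34} \approx 5.8309$)
$H 1 + \left(6 - 3\right)^{2} = \sqrt{34} \cdot 1 + \left(6 - 3\right)^{2} = \sqrt{34} + 3^{2} = \sqrt{34} + 9 = 9 + \sqrt{34}$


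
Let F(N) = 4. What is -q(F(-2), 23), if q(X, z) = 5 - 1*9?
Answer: 4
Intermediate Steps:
q(X, z) = -4 (q(X, z) = 5 - 9 = -4)
-q(F(-2), 23) = -1*(-4) = 4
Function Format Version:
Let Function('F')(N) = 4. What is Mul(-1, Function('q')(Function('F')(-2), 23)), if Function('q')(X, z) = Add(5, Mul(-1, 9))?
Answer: 4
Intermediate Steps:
Function('q')(X, z) = -4 (Function('q')(X, z) = Add(5, -9) = -4)
Mul(-1, Function('q')(Function('F')(-2), 23)) = Mul(-1, -4) = 4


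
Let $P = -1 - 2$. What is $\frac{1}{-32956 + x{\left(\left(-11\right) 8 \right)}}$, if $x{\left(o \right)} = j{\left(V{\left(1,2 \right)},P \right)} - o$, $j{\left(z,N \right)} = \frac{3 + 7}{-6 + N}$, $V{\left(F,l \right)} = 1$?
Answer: $- \frac{9}{295822} \approx -3.0424 \cdot 10^{-5}$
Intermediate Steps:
$P = -3$ ($P = -1 - 2 = -3$)
$j{\left(z,N \right)} = \frac{10}{-6 + N}$
$x{\left(o \right)} = - \frac{10}{9} - o$ ($x{\left(o \right)} = \frac{10}{-6 - 3} - o = \frac{10}{-9} - o = 10 \left(- \frac{1}{9}\right) - o = - \frac{10}{9} - o$)
$\frac{1}{-32956 + x{\left(\left(-11\right) 8 \right)}} = \frac{1}{-32956 - \left(\frac{10}{9} - 88\right)} = \frac{1}{-32956 - - \frac{782}{9}} = \frac{1}{-32956 + \left(- \frac{10}{9} + 88\right)} = \frac{1}{-32956 + \frac{782}{9}} = \frac{1}{- \frac{295822}{9}} = - \frac{9}{295822}$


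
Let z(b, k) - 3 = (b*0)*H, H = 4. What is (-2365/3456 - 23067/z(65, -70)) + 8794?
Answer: 3816515/3456 ≈ 1104.3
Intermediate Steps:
z(b, k) = 3 (z(b, k) = 3 + (b*0)*4 = 3 + 0*4 = 3 + 0 = 3)
(-2365/3456 - 23067/z(65, -70)) + 8794 = (-2365/3456 - 23067/3) + 8794 = (-2365*1/3456 - 23067*1/3) + 8794 = (-2365/3456 - 7689) + 8794 = -26575549/3456 + 8794 = 3816515/3456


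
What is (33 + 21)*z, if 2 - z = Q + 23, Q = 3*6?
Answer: -2106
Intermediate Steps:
Q = 18
z = -39 (z = 2 - (18 + 23) = 2 - 1*41 = 2 - 41 = -39)
(33 + 21)*z = (33 + 21)*(-39) = 54*(-39) = -2106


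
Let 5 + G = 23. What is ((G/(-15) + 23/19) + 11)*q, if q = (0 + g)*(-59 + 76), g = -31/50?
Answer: -275621/2375 ≈ -116.05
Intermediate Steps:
G = 18 (G = -5 + 23 = 18)
g = -31/50 (g = -31*1/50 = -31/50 ≈ -0.62000)
q = -527/50 (q = (0 - 31/50)*(-59 + 76) = -31/50*17 = -527/50 ≈ -10.540)
((G/(-15) + 23/19) + 11)*q = ((18/(-15) + 23/19) + 11)*(-527/50) = ((18*(-1/15) + 23*(1/19)) + 11)*(-527/50) = ((-6/5 + 23/19) + 11)*(-527/50) = (1/95 + 11)*(-527/50) = (1046/95)*(-527/50) = -275621/2375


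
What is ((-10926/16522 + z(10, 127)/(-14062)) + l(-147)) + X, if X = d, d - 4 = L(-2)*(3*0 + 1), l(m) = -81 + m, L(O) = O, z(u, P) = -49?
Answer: -26329973049/116166182 ≈ -226.66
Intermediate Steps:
d = 2 (d = 4 - 2*(3*0 + 1) = 4 - 2*(0 + 1) = 4 - 2*1 = 4 - 2 = 2)
X = 2
((-10926/16522 + z(10, 127)/(-14062)) + l(-147)) + X = ((-10926/16522 - 49/(-14062)) + (-81 - 147)) + 2 = ((-10926*1/16522 - 49*(-1/14062)) - 228) + 2 = ((-5463/8261 + 49/14062) - 228) + 2 = (-76415917/116166182 - 228) + 2 = -26562305413/116166182 + 2 = -26329973049/116166182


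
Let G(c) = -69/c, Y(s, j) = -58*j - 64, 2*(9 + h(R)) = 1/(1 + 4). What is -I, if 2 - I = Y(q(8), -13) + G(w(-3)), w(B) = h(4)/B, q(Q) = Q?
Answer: 59162/89 ≈ 664.74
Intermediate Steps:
h(R) = -89/10 (h(R) = -9 + 1/(2*(1 + 4)) = -9 + (1/2)/5 = -9 + (1/2)*(1/5) = -9 + 1/10 = -89/10)
w(B) = -89/(10*B)
Y(s, j) = -64 - 58*j
I = -59162/89 (I = 2 - ((-64 - 58*(-13)) - 69/((-89/10/(-3)))) = 2 - ((-64 + 754) - 69/((-89/10*(-1/3)))) = 2 - (690 - 69/89/30) = 2 - (690 - 69*30/89) = 2 - (690 - 2070/89) = 2 - 1*59340/89 = 2 - 59340/89 = -59162/89 ≈ -664.74)
-I = -1*(-59162/89) = 59162/89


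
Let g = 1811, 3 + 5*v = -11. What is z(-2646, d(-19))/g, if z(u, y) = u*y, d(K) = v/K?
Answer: -37044/172045 ≈ -0.21532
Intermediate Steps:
v = -14/5 (v = -⅗ + (⅕)*(-11) = -⅗ - 11/5 = -14/5 ≈ -2.8000)
d(K) = -14/(5*K)
z(-2646, d(-19))/g = -(-37044)/(5*(-19))/1811 = -(-37044)*(-1)/(5*19)*(1/1811) = -2646*14/95*(1/1811) = -37044/95*1/1811 = -37044/172045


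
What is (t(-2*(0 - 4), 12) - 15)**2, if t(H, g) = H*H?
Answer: 2401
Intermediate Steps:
t(H, g) = H**2
(t(-2*(0 - 4), 12) - 15)**2 = ((-2*(0 - 4))**2 - 15)**2 = ((-2*(-4))**2 - 15)**2 = (8**2 - 15)**2 = (64 - 15)**2 = 49**2 = 2401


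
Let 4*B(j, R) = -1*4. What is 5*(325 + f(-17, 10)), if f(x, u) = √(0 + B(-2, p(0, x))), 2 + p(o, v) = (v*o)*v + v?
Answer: 1625 + 5*I ≈ 1625.0 + 5.0*I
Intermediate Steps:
p(o, v) = -2 + v + o*v² (p(o, v) = -2 + ((v*o)*v + v) = -2 + ((o*v)*v + v) = -2 + (o*v² + v) = -2 + (v + o*v²) = -2 + v + o*v²)
B(j, R) = -1 (B(j, R) = (-1*4)/4 = (¼)*(-4) = -1)
f(x, u) = I (f(x, u) = √(0 - 1) = √(-1) = I)
5*(325 + f(-17, 10)) = 5*(325 + I) = 1625 + 5*I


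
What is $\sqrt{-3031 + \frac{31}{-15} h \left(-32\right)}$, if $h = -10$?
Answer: $\frac{i \sqrt{33231}}{3} \approx 60.765 i$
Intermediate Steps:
$\sqrt{-3031 + \frac{31}{-15} h \left(-32\right)} = \sqrt{-3031 + \frac{31}{-15} \left(-10\right) \left(-32\right)} = \sqrt{-3031 + 31 \left(- \frac{1}{15}\right) \left(-10\right) \left(-32\right)} = \sqrt{-3031 + \left(- \frac{31}{15}\right) \left(-10\right) \left(-32\right)} = \sqrt{-3031 + \frac{62}{3} \left(-32\right)} = \sqrt{-3031 - \frac{1984}{3}} = \sqrt{- \frac{11077}{3}} = \frac{i \sqrt{33231}}{3}$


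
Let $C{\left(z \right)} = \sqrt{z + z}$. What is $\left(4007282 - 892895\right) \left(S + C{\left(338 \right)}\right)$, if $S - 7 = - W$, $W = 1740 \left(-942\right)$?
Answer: $5104832218731$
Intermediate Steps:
$W = -1639080$
$C{\left(z \right)} = \sqrt{2} \sqrt{z}$ ($C{\left(z \right)} = \sqrt{2 z} = \sqrt{2} \sqrt{z}$)
$S = 1639087$ ($S = 7 - -1639080 = 7 + 1639080 = 1639087$)
$\left(4007282 - 892895\right) \left(S + C{\left(338 \right)}\right) = \left(4007282 - 892895\right) \left(1639087 + \sqrt{2} \sqrt{338}\right) = 3114387 \left(1639087 + \sqrt{2} \cdot 13 \sqrt{2}\right) = 3114387 \left(1639087 + 26\right) = 3114387 \cdot 1639113 = 5104832218731$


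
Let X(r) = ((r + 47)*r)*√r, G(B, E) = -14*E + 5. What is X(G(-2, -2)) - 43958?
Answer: -43958 + 2640*√33 ≈ -28792.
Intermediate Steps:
G(B, E) = 5 - 14*E
X(r) = r^(3/2)*(47 + r) (X(r) = ((47 + r)*r)*√r = (r*(47 + r))*√r = r^(3/2)*(47 + r))
X(G(-2, -2)) - 43958 = (5 - 14*(-2))^(3/2)*(47 + (5 - 14*(-2))) - 43958 = (5 + 28)^(3/2)*(47 + (5 + 28)) - 43958 = 33^(3/2)*(47 + 33) - 43958 = (33*√33)*80 - 43958 = 2640*√33 - 43958 = -43958 + 2640*√33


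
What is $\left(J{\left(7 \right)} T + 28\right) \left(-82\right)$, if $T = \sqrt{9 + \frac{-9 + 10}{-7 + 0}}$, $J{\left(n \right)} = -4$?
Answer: $-2296 + \frac{328 \sqrt{434}}{7} \approx -1319.8$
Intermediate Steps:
$T = \frac{\sqrt{434}}{7}$ ($T = \sqrt{9 + 1 \frac{1}{-7}} = \sqrt{9 + 1 \left(- \frac{1}{7}\right)} = \sqrt{9 - \frac{1}{7}} = \sqrt{\frac{62}{7}} = \frac{\sqrt{434}}{7} \approx 2.9761$)
$\left(J{\left(7 \right)} T + 28\right) \left(-82\right) = \left(- 4 \frac{\sqrt{434}}{7} + 28\right) \left(-82\right) = \left(- \frac{4 \sqrt{434}}{7} + 28\right) \left(-82\right) = \left(28 - \frac{4 \sqrt{434}}{7}\right) \left(-82\right) = -2296 + \frac{328 \sqrt{434}}{7}$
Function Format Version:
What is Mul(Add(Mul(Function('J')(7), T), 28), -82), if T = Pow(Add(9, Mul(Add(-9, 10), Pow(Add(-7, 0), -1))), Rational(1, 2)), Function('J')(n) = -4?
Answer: Add(-2296, Mul(Rational(328, 7), Pow(434, Rational(1, 2)))) ≈ -1319.8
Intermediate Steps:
T = Mul(Rational(1, 7), Pow(434, Rational(1, 2))) (T = Pow(Add(9, Mul(1, Pow(-7, -1))), Rational(1, 2)) = Pow(Add(9, Mul(1, Rational(-1, 7))), Rational(1, 2)) = Pow(Add(9, Rational(-1, 7)), Rational(1, 2)) = Pow(Rational(62, 7), Rational(1, 2)) = Mul(Rational(1, 7), Pow(434, Rational(1, 2))) ≈ 2.9761)
Mul(Add(Mul(Function('J')(7), T), 28), -82) = Mul(Add(Mul(-4, Mul(Rational(1, 7), Pow(434, Rational(1, 2)))), 28), -82) = Mul(Add(Mul(Rational(-4, 7), Pow(434, Rational(1, 2))), 28), -82) = Mul(Add(28, Mul(Rational(-4, 7), Pow(434, Rational(1, 2)))), -82) = Add(-2296, Mul(Rational(328, 7), Pow(434, Rational(1, 2))))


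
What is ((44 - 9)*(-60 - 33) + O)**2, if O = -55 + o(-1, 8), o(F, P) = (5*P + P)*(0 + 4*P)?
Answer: 3147076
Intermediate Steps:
o(F, P) = 24*P**2 (o(F, P) = (6*P)*(4*P) = 24*P**2)
O = 1481 (O = -55 + 24*8**2 = -55 + 24*64 = -55 + 1536 = 1481)
((44 - 9)*(-60 - 33) + O)**2 = ((44 - 9)*(-60 - 33) + 1481)**2 = (35*(-93) + 1481)**2 = (-3255 + 1481)**2 = (-1774)**2 = 3147076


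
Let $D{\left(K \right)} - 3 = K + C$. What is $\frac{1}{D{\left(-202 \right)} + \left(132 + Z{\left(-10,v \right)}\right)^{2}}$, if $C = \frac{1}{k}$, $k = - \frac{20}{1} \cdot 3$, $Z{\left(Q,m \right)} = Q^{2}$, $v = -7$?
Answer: $\frac{60}{3217499} \approx 1.8648 \cdot 10^{-5}$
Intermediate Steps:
$k = -60$ ($k = \left(-20\right) 1 \cdot 3 = \left(-20\right) 3 = -60$)
$C = - \frac{1}{60}$ ($C = \frac{1}{-60} = - \frac{1}{60} \approx -0.016667$)
$D{\left(K \right)} = \frac{179}{60} + K$ ($D{\left(K \right)} = 3 + \left(K - \frac{1}{60}\right) = 3 + \left(- \frac{1}{60} + K\right) = \frac{179}{60} + K$)
$\frac{1}{D{\left(-202 \right)} + \left(132 + Z{\left(-10,v \right)}\right)^{2}} = \frac{1}{\left(\frac{179}{60} - 202\right) + \left(132 + \left(-10\right)^{2}\right)^{2}} = \frac{1}{- \frac{11941}{60} + \left(132 + 100\right)^{2}} = \frac{1}{- \frac{11941}{60} + 232^{2}} = \frac{1}{- \frac{11941}{60} + 53824} = \frac{1}{\frac{3217499}{60}} = \frac{60}{3217499}$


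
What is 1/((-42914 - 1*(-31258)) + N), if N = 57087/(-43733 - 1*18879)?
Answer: -62612/729862559 ≈ -8.5786e-5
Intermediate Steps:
N = -57087/62612 (N = 57087/(-43733 - 18879) = 57087/(-62612) = 57087*(-1/62612) = -57087/62612 ≈ -0.91176)
1/((-42914 - 1*(-31258)) + N) = 1/((-42914 - 1*(-31258)) - 57087/62612) = 1/((-42914 + 31258) - 57087/62612) = 1/(-11656 - 57087/62612) = 1/(-729862559/62612) = -62612/729862559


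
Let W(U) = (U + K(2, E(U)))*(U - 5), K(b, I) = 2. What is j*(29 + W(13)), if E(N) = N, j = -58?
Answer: -8642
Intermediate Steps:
W(U) = (-5 + U)*(2 + U) (W(U) = (U + 2)*(U - 5) = (2 + U)*(-5 + U) = (-5 + U)*(2 + U))
j*(29 + W(13)) = -58*(29 + (-10 + 13**2 - 3*13)) = -58*(29 + (-10 + 169 - 39)) = -58*(29 + 120) = -58*149 = -8642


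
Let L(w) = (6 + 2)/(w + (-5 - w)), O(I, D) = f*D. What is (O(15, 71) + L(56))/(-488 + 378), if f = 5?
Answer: -1767/550 ≈ -3.2127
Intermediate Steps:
O(I, D) = 5*D
L(w) = -8/5 (L(w) = 8/(-5) = 8*(-⅕) = -8/5)
(O(15, 71) + L(56))/(-488 + 378) = (5*71 - 8/5)/(-488 + 378) = (355 - 8/5)/(-110) = (1767/5)*(-1/110) = -1767/550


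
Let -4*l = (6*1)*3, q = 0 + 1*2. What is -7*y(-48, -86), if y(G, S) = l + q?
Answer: 35/2 ≈ 17.500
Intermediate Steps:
q = 2 (q = 0 + 2 = 2)
l = -9/2 (l = -6*1*3/4 = -3*3/2 = -1/4*18 = -9/2 ≈ -4.5000)
y(G, S) = -5/2 (y(G, S) = -9/2 + 2 = -5/2)
-7*y(-48, -86) = -7*(-5/2) = 35/2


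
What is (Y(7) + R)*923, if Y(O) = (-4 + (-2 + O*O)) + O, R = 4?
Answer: 49842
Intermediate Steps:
Y(O) = -6 + O + O**2 (Y(O) = (-4 + (-2 + O**2)) + O = (-6 + O**2) + O = -6 + O + O**2)
(Y(7) + R)*923 = ((-6 + 7 + 7**2) + 4)*923 = ((-6 + 7 + 49) + 4)*923 = (50 + 4)*923 = 54*923 = 49842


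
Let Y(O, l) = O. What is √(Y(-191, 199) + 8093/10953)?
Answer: I*√2536142810/3651 ≈ 13.794*I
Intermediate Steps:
√(Y(-191, 199) + 8093/10953) = √(-191 + 8093/10953) = √(-2083930/10953) = I*√2536142810/3651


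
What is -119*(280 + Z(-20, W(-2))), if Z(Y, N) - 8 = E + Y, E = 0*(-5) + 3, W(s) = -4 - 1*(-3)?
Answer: -32249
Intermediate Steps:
W(s) = -1 (W(s) = -4 + 3 = -1)
E = 3 (E = 0 + 3 = 3)
Z(Y, N) = 11 + Y (Z(Y, N) = 8 + (3 + Y) = 11 + Y)
-119*(280 + Z(-20, W(-2))) = -119*(280 + (11 - 20)) = -119*(280 - 9) = -119*271 = -32249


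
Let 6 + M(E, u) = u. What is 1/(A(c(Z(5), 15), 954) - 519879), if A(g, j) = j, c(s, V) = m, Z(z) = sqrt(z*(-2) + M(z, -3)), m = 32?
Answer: -1/518925 ≈ -1.9271e-6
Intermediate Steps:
M(E, u) = -6 + u
Z(z) = sqrt(-9 - 2*z) (Z(z) = sqrt(z*(-2) + (-6 - 3)) = sqrt(-2*z - 9) = sqrt(-9 - 2*z))
c(s, V) = 32
1/(A(c(Z(5), 15), 954) - 519879) = 1/(954 - 519879) = 1/(-518925) = -1/518925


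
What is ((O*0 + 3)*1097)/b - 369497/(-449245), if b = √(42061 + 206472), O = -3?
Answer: 369497/449245 + 3291*√248533/248533 ≈ 7.4239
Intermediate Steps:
b = √248533 ≈ 498.53
((O*0 + 3)*1097)/b - 369497/(-449245) = ((-3*0 + 3)*1097)/(√248533) - 369497/(-449245) = ((0 + 3)*1097)*(√248533/248533) - 369497*(-1/449245) = (3*1097)*(√248533/248533) + 369497/449245 = 3291*(√248533/248533) + 369497/449245 = 3291*√248533/248533 + 369497/449245 = 369497/449245 + 3291*√248533/248533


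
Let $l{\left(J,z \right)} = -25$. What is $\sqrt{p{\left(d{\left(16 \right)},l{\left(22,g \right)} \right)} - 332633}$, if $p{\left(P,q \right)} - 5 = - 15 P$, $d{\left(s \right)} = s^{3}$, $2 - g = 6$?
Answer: $2 i \sqrt{98517} \approx 627.75 i$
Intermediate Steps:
$g = -4$ ($g = 2 - 6 = -4$)
$p{\left(P,q \right)} = 5 - 15 P$
$\sqrt{p{\left(d{\left(16 \right)},l{\left(22,g \right)} \right)} - 332633} = \sqrt{\left(5 - 15 \cdot 16^{3}\right) - 332633} = \sqrt{\left(5 - 61440\right) - 332633} = \sqrt{-61435 - 332633} = \sqrt{-394068} = 2 i \sqrt{98517}$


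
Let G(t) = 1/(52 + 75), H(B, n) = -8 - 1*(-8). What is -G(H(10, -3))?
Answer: -1/127 ≈ -0.0078740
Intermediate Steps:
H(B, n) = 0 (H(B, n) = -8 + 8 = 0)
G(t) = 1/127
-G(H(10, -3)) = -1*1/127 = -1/127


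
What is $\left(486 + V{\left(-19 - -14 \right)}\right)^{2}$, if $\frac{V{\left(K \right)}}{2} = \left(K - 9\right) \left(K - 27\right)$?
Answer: $1909924$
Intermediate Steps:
$V{\left(K \right)} = 2 \left(-27 + K\right) \left(-9 + K\right)$ ($V{\left(K \right)} = 2 \left(K - 9\right) \left(K - 27\right) = 2 \left(-9 + K\right) \left(-27 + K\right) = 2 \left(-27 + K\right) \left(-9 + K\right)$)
$\left(486 + V{\left(-19 - -14 \right)}\right)^{2} = \left(486 + \left(486 - 72 \left(-19 - -14\right) + 2 \left(-19 - -14\right)^{2}\right)\right)^{2} = \left(486 + \left(486 - 72 \left(-19 + 14\right) + 2 \left(-19 + 14\right)^{2}\right)\right)^{2} = \left(486 + \left(486 - -360 + 2 \left(-5\right)^{2}\right)\right)^{2} = \left(486 + \left(486 + 360 + 2 \cdot 25\right)\right)^{2} = \left(486 + \left(486 + 360 + 50\right)\right)^{2} = \left(486 + 896\right)^{2} = 1382^{2} = 1909924$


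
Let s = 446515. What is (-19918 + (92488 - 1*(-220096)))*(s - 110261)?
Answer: 98410113164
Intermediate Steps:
(-19918 + (92488 - 1*(-220096)))*(s - 110261) = (-19918 + (92488 - 1*(-220096)))*(446515 - 110261) = (-19918 + (92488 + 220096))*336254 = (-19918 + 312584)*336254 = 292666*336254 = 98410113164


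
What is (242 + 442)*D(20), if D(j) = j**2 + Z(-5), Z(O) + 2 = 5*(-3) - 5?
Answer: 258552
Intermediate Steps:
Z(O) = -22 (Z(O) = -2 + (5*(-3) - 5) = -2 + (-15 - 5) = -2 - 20 = -22)
D(j) = -22 + j**2 (D(j) = j**2 - 22 = -22 + j**2)
(242 + 442)*D(20) = (242 + 442)*(-22 + 20**2) = 684*(-22 + 400) = 684*378 = 258552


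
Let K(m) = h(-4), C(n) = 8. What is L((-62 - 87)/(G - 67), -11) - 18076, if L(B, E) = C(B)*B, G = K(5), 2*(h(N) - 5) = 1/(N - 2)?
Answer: -90284/5 ≈ -18057.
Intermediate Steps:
h(N) = 5 + 1/(2*(-2 + N)) (h(N) = 5 + 1/(2*(N - 2)) = 5 + 1/(2*(-2 + N)))
K(m) = 59/12 (K(m) = (-19 + 10*(-4))/(2*(-2 - 4)) = (1/2)*(-19 - 40)/(-6) = (1/2)*(-1/6)*(-59) = 59/12)
G = 59/12 ≈ 4.9167
L(B, E) = 8*B
L((-62 - 87)/(G - 67), -11) - 18076 = 8*((-62 - 87)/(59/12 - 67)) - 18076 = 8*(-149/(-745/12)) - 18076 = 8*(-149*(-12/745)) - 18076 = 8*(12/5) - 18076 = 96/5 - 18076 = -90284/5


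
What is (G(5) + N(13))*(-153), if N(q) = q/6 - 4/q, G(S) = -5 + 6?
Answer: -11373/26 ≈ -437.42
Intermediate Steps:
G(S) = 1
N(q) = -4/q + q/6 (N(q) = q*(⅙) - 4/q = q/6 - 4/q = -4/q + q/6)
(G(5) + N(13))*(-153) = (1 + (-4/13 + (⅙)*13))*(-153) = (1 + (-4*1/13 + 13/6))*(-153) = (1 + (-4/13 + 13/6))*(-153) = (1 + 145/78)*(-153) = (223/78)*(-153) = -11373/26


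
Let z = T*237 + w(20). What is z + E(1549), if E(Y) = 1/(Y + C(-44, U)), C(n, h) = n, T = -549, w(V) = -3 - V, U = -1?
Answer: -195854679/1505 ≈ -1.3014e+5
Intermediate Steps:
E(Y) = 1/(-44 + Y) (E(Y) = 1/(Y - 44) = 1/(-44 + Y))
z = -130136 (z = -549*237 + (-3 - 1*20) = -130113 + (-3 - 20) = -130113 - 23 = -130136)
z + E(1549) = -130136 + 1/(-44 + 1549) = -130136 + 1/1505 = -195854679/1505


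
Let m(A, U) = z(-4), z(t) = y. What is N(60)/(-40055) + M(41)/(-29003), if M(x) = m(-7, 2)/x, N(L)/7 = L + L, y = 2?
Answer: -199788686/9526064353 ≈ -0.020973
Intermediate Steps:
N(L) = 14*L (N(L) = 7*(L + L) = 7*(2*L) = 14*L)
z(t) = 2
m(A, U) = 2
M(x) = 2/x
N(60)/(-40055) + M(41)/(-29003) = (14*60)/(-40055) + (2/41)/(-29003) = 840*(-1/40055) + (2*(1/41))*(-1/29003) = -168/8011 + (2/41)*(-1/29003) = -168/8011 - 2/1189123 = -199788686/9526064353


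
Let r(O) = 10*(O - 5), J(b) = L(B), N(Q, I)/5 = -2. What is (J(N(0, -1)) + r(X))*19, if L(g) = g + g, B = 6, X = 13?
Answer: 1748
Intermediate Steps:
N(Q, I) = -10 (N(Q, I) = 5*(-2) = -10)
L(g) = 2*g
J(b) = 12 (J(b) = 2*6 = 12)
r(O) = -50 + 10*O (r(O) = 10*(-5 + O) = -50 + 10*O)
(J(N(0, -1)) + r(X))*19 = (12 + (-50 + 10*13))*19 = (12 + (-50 + 130))*19 = (12 + 80)*19 = 92*19 = 1748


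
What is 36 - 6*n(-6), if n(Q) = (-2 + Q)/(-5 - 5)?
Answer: 156/5 ≈ 31.200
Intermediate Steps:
n(Q) = ⅕ - Q/10 (n(Q) = (-2 + Q)/(-10) = (-2 + Q)*(-⅒) = ⅕ - Q/10)
36 - 6*n(-6) = 36 - 6*(⅕ - ⅒*(-6)) = 36 - 6*(⅕ + ⅗) = 36 - 6*⅘ = 36 - 24/5 = 156/5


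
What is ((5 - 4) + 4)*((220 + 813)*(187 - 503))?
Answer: -1632140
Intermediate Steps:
((5 - 4) + 4)*((220 + 813)*(187 - 503)) = (1 + 4)*(1033*(-316)) = 5*(-326428) = -1632140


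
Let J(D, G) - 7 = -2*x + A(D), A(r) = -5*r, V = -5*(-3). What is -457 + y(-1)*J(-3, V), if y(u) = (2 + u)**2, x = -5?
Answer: -425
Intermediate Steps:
V = 15
J(D, G) = 17 - 5*D (J(D, G) = 7 + (-2*(-5) - 5*D) = 7 + (10 - 5*D) = 17 - 5*D)
-457 + y(-1)*J(-3, V) = -457 + (2 - 1)**2*(17 - 5*(-3)) = -457 + 1**2*(17 + 15) = -457 + 1*32 = -457 + 32 = -425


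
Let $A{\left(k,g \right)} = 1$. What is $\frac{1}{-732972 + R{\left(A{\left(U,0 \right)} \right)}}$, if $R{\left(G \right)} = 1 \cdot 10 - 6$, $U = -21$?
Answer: $- \frac{1}{732968} \approx -1.3643 \cdot 10^{-6}$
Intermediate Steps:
$R{\left(G \right)} = 4$ ($R{\left(G \right)} = 10 - 6 = 4$)
$\frac{1}{-732972 + R{\left(A{\left(U,0 \right)} \right)}} = \frac{1}{-732972 + 4} = \frac{1}{-732968} = - \frac{1}{732968}$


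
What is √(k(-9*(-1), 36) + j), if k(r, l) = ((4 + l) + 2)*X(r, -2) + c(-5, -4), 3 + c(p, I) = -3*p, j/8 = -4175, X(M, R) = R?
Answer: 8*I*√523 ≈ 182.95*I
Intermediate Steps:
j = -33400 (j = 8*(-4175) = -33400)
c(p, I) = -3 - 3*p
k(r, l) = -2*l (k(r, l) = ((4 + l) + 2)*(-2) + (-3 - 3*(-5)) = (6 + l)*(-2) + (-3 + 15) = (-12 - 2*l) + 12 = -2*l)
√(k(-9*(-1), 36) + j) = √(-2*36 - 33400) = √(-72 - 33400) = √(-33472) = 8*I*√523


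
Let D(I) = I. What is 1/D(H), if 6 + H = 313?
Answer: 1/307 ≈ 0.0032573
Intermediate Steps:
H = 307 (H = -6 + 313 = 307)
1/D(H) = 1/307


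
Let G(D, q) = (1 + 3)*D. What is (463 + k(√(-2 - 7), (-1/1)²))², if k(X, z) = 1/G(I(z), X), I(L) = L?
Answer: 3433609/16 ≈ 2.1460e+5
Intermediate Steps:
G(D, q) = 4*D
k(X, z) = 1/(4*z)
(463 + k(√(-2 - 7), (-1/1)²))² = (463 + 1/(4*((-1/1)²)))² = (463 + 1/(4*((-1*1)²)))² = (463 + 1/(4*((-1)²)))² = (463 + (¼)/1)² = (463 + (¼)*1)² = (463 + ¼)² = (1853/4)² = 3433609/16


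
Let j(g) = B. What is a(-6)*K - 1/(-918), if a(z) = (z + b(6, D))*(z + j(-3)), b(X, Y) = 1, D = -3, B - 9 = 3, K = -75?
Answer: 2065501/918 ≈ 2250.0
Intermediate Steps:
B = 12 (B = 9 + 3 = 12)
j(g) = 12
a(z) = (1 + z)*(12 + z) (a(z) = (z + 1)*(z + 12) = (1 + z)*(12 + z))
a(-6)*K - 1/(-918) = (12 + (-6)**2 + 13*(-6))*(-75) - 1/(-918) = (12 + 36 - 78)*(-75) - 1*(-1/918) = -30*(-75) + 1/918 = 2250 + 1/918 = 2065501/918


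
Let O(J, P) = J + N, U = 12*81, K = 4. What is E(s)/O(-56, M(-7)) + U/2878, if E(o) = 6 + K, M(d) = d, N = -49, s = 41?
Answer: 7328/30219 ≈ 0.24250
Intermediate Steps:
U = 972
O(J, P) = -49 + J (O(J, P) = J - 49 = -49 + J)
E(o) = 10 (E(o) = 6 + 4 = 10)
E(s)/O(-56, M(-7)) + U/2878 = 10/(-49 - 56) + 972/2878 = 10/(-105) + 972*(1/2878) = 10*(-1/105) + 486/1439 = -2/21 + 486/1439 = 7328/30219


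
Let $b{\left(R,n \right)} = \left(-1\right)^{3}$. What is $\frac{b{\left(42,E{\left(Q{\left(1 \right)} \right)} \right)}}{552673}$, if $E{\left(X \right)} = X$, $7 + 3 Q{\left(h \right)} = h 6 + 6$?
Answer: $- \frac{1}{552673} \approx -1.8094 \cdot 10^{-6}$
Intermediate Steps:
$Q{\left(h \right)} = - \frac{1}{3} + 2 h$ ($Q{\left(h \right)} = - \frac{7}{3} + \frac{h 6 + 6}{3} = - \frac{7}{3} + \frac{6 h + 6}{3} = - \frac{7}{3} + \frac{6 + 6 h}{3} = - \frac{7}{3} + \left(2 + 2 h\right) = - \frac{1}{3} + 2 h$)
$b{\left(R,n \right)} = -1$
$\frac{b{\left(42,E{\left(Q{\left(1 \right)} \right)} \right)}}{552673} = - \frac{1}{552673}$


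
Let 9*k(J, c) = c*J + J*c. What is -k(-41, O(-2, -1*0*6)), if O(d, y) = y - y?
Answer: 0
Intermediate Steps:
O(d, y) = 0
k(J, c) = 2*J*c/9 (k(J, c) = (c*J + J*c)/9 = (J*c + J*c)/9 = (2*J*c)/9 = 2*J*c/9)
-k(-41, O(-2, -1*0*6)) = -2*(-41)*0/9 = -1*0 = 0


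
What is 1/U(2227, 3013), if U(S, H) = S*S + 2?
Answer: 1/4959531 ≈ 2.0163e-7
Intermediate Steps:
U(S, H) = 2 + S² (U(S, H) = S² + 2 = 2 + S²)
1/U(2227, 3013) = 1/(2 + 2227²) = 1/(2 + 4959529) = 1/4959531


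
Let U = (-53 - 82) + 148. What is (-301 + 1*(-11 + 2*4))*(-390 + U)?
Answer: 114608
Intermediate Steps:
U = 13 (U = -135 + 148 = 13)
(-301 + 1*(-11 + 2*4))*(-390 + U) = (-301 + 1*(-11 + 2*4))*(-390 + 13) = (-301 + 1*(-11 + 8))*(-377) = (-301 + 1*(-3))*(-377) = (-301 - 3)*(-377) = -304*(-377) = 114608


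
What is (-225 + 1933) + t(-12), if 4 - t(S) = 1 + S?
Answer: 1723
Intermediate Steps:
t(S) = 3 - S (t(S) = 4 - (1 + S) = 4 + (-1 - S) = 3 - S)
(-225 + 1933) + t(-12) = (-225 + 1933) + (3 - 1*(-12)) = 1708 + (3 + 12) = 1708 + 15 = 1723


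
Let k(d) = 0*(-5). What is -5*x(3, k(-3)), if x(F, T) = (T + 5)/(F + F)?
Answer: -25/6 ≈ -4.1667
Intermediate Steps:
k(d) = 0
x(F, T) = (5 + T)/(2*F) (x(F, T) = (5 + T)/((2*F)) = (5 + T)*(1/(2*F)) = (5 + T)/(2*F))
-5*x(3, k(-3)) = -5*(5 + 0)/(2*3) = -5*5/(2*3) = -5*⅚ = -25/6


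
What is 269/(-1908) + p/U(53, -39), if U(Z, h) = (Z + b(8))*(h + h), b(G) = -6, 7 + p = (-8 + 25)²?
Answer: -5405/24804 ≈ -0.21791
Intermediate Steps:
p = 282 (p = -7 + (-8 + 25)² = -7 + 17² = -7 + 289 = 282)
U(Z, h) = 2*h*(-6 + Z) (U(Z, h) = (Z - 6)*(h + h) = (-6 + Z)*(2*h) = 2*h*(-6 + Z))
269/(-1908) + p/U(53, -39) = 269/(-1908) + 282/((2*(-39)*(-6 + 53))) = 269*(-1/1908) + 282/((2*(-39)*47)) = -269/1908 + 282/(-3666) = -269/1908 + 282*(-1/3666) = -269/1908 - 1/13 = -5405/24804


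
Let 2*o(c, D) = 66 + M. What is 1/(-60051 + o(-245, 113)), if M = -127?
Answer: -2/120163 ≈ -1.6644e-5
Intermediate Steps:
o(c, D) = -61/2 (o(c, D) = (66 - 127)/2 = (½)*(-61) = -61/2)
1/(-60051 + o(-245, 113)) = 1/(-60051 - 61/2) = 1/(-120163/2) = -2/120163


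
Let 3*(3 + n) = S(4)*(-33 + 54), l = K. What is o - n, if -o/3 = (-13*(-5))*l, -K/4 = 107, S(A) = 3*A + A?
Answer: 83351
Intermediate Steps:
S(A) = 4*A
K = -428 (K = -4*107 = -428)
l = -428
n = 109 (n = -3 + ((4*4)*(-33 + 54))/3 = -3 + (16*21)/3 = -3 + (1/3)*336 = -3 + 112 = 109)
o = 83460 (o = -3*(-13*(-5))*(-428) = -195*(-428) = -3*(-27820) = 83460)
o - n = 83460 - 1*109 = 83460 - 109 = 83351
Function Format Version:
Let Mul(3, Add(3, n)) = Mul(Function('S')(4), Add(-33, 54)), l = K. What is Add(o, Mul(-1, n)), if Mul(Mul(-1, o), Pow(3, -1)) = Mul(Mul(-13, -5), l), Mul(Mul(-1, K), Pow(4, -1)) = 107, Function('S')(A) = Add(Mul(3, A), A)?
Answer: 83351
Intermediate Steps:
Function('S')(A) = Mul(4, A)
K = -428 (K = Mul(-4, 107) = -428)
l = -428
n = 109 (n = Add(-3, Mul(Rational(1, 3), Mul(Mul(4, 4), Add(-33, 54)))) = Add(-3, Mul(Rational(1, 3), Mul(16, 21))) = Add(-3, Mul(Rational(1, 3), 336)) = Add(-3, 112) = 109)
o = 83460 (o = Mul(-3, Mul(Mul(-13, -5), -428)) = Mul(-3, Mul(65, -428)) = Mul(-3, -27820) = 83460)
Add(o, Mul(-1, n)) = Add(83460, Mul(-1, 109)) = Add(83460, -109) = 83351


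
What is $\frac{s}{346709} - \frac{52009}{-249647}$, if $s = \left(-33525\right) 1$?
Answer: $\frac{9662572706}{86554861723} \approx 0.11164$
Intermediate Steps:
$s = -33525$
$\frac{s}{346709} - \frac{52009}{-249647} = - \frac{33525}{346709} - \frac{52009}{-249647} = \left(-33525\right) \frac{1}{346709} - - \frac{52009}{249647} = - \frac{33525}{346709} + \frac{52009}{249647} = \frac{9662572706}{86554861723}$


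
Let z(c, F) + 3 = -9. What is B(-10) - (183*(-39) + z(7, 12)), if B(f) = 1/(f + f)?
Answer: 142979/20 ≈ 7149.0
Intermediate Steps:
z(c, F) = -12 (z(c, F) = -3 - 9 = -12)
B(f) = 1/(2*f)
B(-10) - (183*(-39) + z(7, 12)) = (½)/(-10) - (183*(-39) - 12) = (½)*(-⅒) - (-7137 - 12) = -1/20 - 1*(-7149) = -1/20 + 7149 = 142979/20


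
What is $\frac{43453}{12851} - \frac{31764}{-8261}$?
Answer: $\frac{767164397}{106162111} \approx 7.2263$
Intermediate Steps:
$\frac{43453}{12851} - \frac{31764}{-8261} = 43453 \cdot \frac{1}{12851} - - \frac{31764}{8261} = \frac{43453}{12851} + \frac{31764}{8261} = \frac{767164397}{106162111}$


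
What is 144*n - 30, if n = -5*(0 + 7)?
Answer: -5070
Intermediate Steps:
n = -35 (n = -5*7 = -35)
144*n - 30 = 144*(-35) - 30 = -5040 - 30 = -5070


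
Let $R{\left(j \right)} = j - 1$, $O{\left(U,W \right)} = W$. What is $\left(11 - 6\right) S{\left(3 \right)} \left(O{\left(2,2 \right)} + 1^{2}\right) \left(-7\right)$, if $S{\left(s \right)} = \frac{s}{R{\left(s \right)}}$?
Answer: $- \frac{315}{2} \approx -157.5$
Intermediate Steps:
$R{\left(j \right)} = -1 + j$
$S{\left(s \right)} = \frac{s}{-1 + s}$
$\left(11 - 6\right) S{\left(3 \right)} \left(O{\left(2,2 \right)} + 1^{2}\right) \left(-7\right) = \left(11 - 6\right) \frac{3}{-1 + 3} \left(2 + 1^{2}\right) \left(-7\right) = \left(11 - 6\right) \frac{3}{2} \left(2 + 1\right) \left(-7\right) = 5 \cdot 3 \cdot \frac{1}{2} \cdot 3 \left(-7\right) = 5 \cdot \frac{3}{2} \cdot 3 \left(-7\right) = 5 \cdot \frac{9}{2} \left(-7\right) = \frac{45}{2} \left(-7\right) = - \frac{315}{2}$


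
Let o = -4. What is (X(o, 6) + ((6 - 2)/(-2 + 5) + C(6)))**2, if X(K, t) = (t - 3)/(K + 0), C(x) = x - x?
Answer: 49/144 ≈ 0.34028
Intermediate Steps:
C(x) = 0
X(K, t) = (-3 + t)/K
(X(o, 6) + ((6 - 2)/(-2 + 5) + C(6)))**2 = ((-3 + 6)/(-4) + ((6 - 2)/(-2 + 5) + 0))**2 = (-1/4*3 + (4/3 + 0))**2 = (-3/4 + (4*(1/3) + 0))**2 = (-3/4 + (4/3 + 0))**2 = (-3/4 + 4/3)**2 = (7/12)**2 = 49/144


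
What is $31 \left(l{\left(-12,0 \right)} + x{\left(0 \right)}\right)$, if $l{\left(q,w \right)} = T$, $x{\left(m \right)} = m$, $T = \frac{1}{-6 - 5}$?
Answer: $- \frac{31}{11} \approx -2.8182$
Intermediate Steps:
$T = - \frac{1}{11}$ ($T = \frac{1}{-6 - 5} = \frac{1}{-11} = - \frac{1}{11} \approx -0.090909$)
$l{\left(q,w \right)} = - \frac{1}{11}$
$31 \left(l{\left(-12,0 \right)} + x{\left(0 \right)}\right) = 31 \left(- \frac{1}{11} + 0\right) = 31 \left(- \frac{1}{11}\right) = - \frac{31}{11}$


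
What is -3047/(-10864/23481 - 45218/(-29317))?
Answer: -2097531877419/743263970 ≈ -2822.1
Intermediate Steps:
-3047/(-10864/23481 - 45218/(-29317)) = -3047/(-10864*1/23481 - 45218*(-1/29317)) = -3047/(-10864/23481 + 45218/29317) = -3047/743263970/688392477 = -3047*688392477/743263970 = -2097531877419/743263970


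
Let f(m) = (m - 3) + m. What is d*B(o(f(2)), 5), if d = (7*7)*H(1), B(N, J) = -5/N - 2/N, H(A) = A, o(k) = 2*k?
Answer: -343/2 ≈ -171.50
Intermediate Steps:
f(m) = -3 + 2*m (f(m) = (-3 + m) + m = -3 + 2*m)
B(N, J) = -7/N
d = 49 (d = (7*7)*1 = 49*1 = 49)
d*B(o(f(2)), 5) = 49*(-7*1/(2*(-3 + 2*2))) = 49*(-7*1/(2*(-3 + 4))) = 49*(-7/(2*1)) = 49*(-7/2) = -343/2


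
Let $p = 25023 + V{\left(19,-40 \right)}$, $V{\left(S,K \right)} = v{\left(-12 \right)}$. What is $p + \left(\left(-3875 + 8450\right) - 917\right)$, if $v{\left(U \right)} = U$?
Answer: $28669$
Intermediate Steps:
$V{\left(S,K \right)} = -12$
$p = 25011$ ($p = 25023 - 12 = 25011$)
$p + \left(\left(-3875 + 8450\right) - 917\right) = 25011 + \left(\left(-3875 + 8450\right) - 917\right) = 25011 + \left(4575 - 917\right) = 25011 + 3658 = 28669$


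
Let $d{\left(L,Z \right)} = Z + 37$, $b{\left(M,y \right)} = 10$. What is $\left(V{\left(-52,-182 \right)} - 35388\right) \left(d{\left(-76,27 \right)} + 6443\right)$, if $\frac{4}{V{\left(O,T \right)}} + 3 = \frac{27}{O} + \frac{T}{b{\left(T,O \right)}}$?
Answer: $- \frac{1300339853532}{5647} \approx -2.3027 \cdot 10^{8}$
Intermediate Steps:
$d{\left(L,Z \right)} = 37 + Z$
$V{\left(O,T \right)} = \frac{4}{-3 + \frac{27}{O} + \frac{T}{10}}$ ($V{\left(O,T \right)} = \frac{4}{-3 + \left(\frac{27}{O} + \frac{T}{10}\right)} = \frac{4}{-3 + \frac{27}{O} + \frac{T}{10}}$)
$\left(V{\left(-52,-182 \right)} - 35388\right) \left(d{\left(-76,27 \right)} + 6443\right) = \left(40 \left(-52\right) \frac{1}{270 - -1560 - -9464} - 35388\right) \left(\left(37 + 27\right) + 6443\right) = \left(40 \left(-52\right) \frac{1}{270 + 1560 + 9464} - 35388\right) \left(64 + 6443\right) = \left(40 \left(-52\right) \frac{1}{11294} - 35388\right) 6507 = \left(- \frac{1040}{5647} - 35388\right) 6507 = \left(- \frac{199837076}{5647}\right) 6507 = - \frac{1300339853532}{5647}$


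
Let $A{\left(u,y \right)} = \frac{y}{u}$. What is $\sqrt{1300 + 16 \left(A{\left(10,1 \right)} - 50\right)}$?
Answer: $\frac{2 \sqrt{3135}}{5} \approx 22.396$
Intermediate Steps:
$\sqrt{1300 + 16 \left(A{\left(10,1 \right)} - 50\right)} = \sqrt{1300 + 16 \left(1 \cdot \frac{1}{10} - 50\right)} = \sqrt{1300 + 16 \left(\frac{1}{10} - 50\right)} = \sqrt{1300 + 16 \left(- \frac{499}{10}\right)} = \sqrt{1300 - \frac{3992}{5}} = \sqrt{\frac{2508}{5}} = \frac{2 \sqrt{3135}}{5}$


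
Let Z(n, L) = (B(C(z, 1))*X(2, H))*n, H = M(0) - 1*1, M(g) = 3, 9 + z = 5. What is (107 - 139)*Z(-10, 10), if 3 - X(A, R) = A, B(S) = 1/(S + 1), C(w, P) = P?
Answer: 160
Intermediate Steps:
z = -4 (z = -9 + 5 = -4)
B(S) = 1/(1 + S)
H = 2 (H = 3 - 1*1 = 3 - 1 = 2)
X(A, R) = 3 - A
Z(n, L) = n/2 (Z(n, L) = ((3 - 1*2)/(1 + 1))*n = ((3 - 2)/2)*n = ((1/2)*1)*n = n/2)
(107 - 139)*Z(-10, 10) = (107 - 139)*((1/2)*(-10)) = -32*(-5) = 160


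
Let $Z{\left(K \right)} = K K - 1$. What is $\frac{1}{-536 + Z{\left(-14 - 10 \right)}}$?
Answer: $\frac{1}{39} \approx 0.025641$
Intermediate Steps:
$Z{\left(K \right)} = -1 + K^{2}$ ($Z{\left(K \right)} = K^{2} - 1 = -1 + K^{2}$)
$\frac{1}{-536 + Z{\left(-14 - 10 \right)}} = \frac{1}{-536 - \left(1 - \left(-14 - 10\right)^{2}\right)} = \frac{1}{-536 - \left(1 - \left(-24\right)^{2}\right)} = \frac{1}{-536 + \left(-1 + 576\right)} = \frac{1}{-536 + 575} = \frac{1}{39}$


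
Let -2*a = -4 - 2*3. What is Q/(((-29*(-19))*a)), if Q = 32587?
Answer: 32587/2755 ≈ 11.828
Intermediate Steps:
a = 5 (a = -(-4 - 2*3)/2 = -(-4 - 6)/2 = -½*(-10) = 5)
Q/(((-29*(-19))*a)) = 32587/((-29*(-19)*5)) = 32587/((551*5)) = 32587/2755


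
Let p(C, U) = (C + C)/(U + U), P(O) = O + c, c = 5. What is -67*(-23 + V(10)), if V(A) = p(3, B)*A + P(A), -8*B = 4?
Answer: 4556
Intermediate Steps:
B = -½ (B = -⅛*4 = -½ ≈ -0.50000)
P(O) = 5 + O (P(O) = O + 5 = 5 + O)
p(C, U) = C/U (p(C, U) = (2*C)/((2*U)) = (2*C)*(1/(2*U)) = C/U)
V(A) = 5 - 5*A (V(A) = (3/(-½))*A + (5 + A) = (3*(-2))*A + (5 + A) = -6*A + (5 + A) = 5 - 5*A)
-67*(-23 + V(10)) = -67*(-23 + (5 - 5*10)) = -67*(-23 + (5 - 50)) = -67*(-23 - 45) = -67*(-68) = 4556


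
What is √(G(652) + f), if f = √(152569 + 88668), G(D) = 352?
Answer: √(352 + √241237) ≈ 29.037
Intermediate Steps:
f = √241237 ≈ 491.16
√(G(652) + f) = √(352 + √241237)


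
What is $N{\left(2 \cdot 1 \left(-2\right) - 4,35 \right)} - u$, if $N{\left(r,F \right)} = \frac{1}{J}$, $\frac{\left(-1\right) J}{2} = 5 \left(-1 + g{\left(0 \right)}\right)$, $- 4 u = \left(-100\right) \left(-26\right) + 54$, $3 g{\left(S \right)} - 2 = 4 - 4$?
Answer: $\frac{3319}{5} \approx 663.8$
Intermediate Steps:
$g{\left(S \right)} = \frac{2}{3}$ ($g{\left(S \right)} = \frac{2}{3} + \frac{4 - 4}{3} = \frac{2}{3} + \frac{1}{3} \cdot 0 = \frac{2}{3} + 0 = \frac{2}{3}$)
$u = - \frac{1327}{2}$ ($u = - \frac{\left(-100\right) \left(-26\right) + 54}{4} = - \frac{2600 + 54}{4} = \left(- \frac{1}{4}\right) 2654 = - \frac{1327}{2} \approx -663.5$)
$J = \frac{10}{3}$ ($J = - 2 \cdot 5 \left(-1 + \frac{2}{3}\right) = - 2 \cdot 5 \left(- \frac{1}{3}\right) = \left(-2\right) \left(- \frac{5}{3}\right) = \frac{10}{3} \approx 3.3333$)
$N{\left(r,F \right)} = \frac{3}{10}$ ($N{\left(r,F \right)} = \frac{1}{\frac{10}{3}} = \frac{3}{10}$)
$N{\left(2 \cdot 1 \left(-2\right) - 4,35 \right)} - u = \frac{3}{10} - - \frac{1327}{2} = \frac{3}{10} + \frac{1327}{2} = \frac{3319}{5}$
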